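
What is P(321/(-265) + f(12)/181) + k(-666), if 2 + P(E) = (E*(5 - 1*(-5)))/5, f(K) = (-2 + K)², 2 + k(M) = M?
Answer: -32199752/47965 ≈ -671.32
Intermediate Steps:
k(M) = -2 + M
P(E) = -2 + 2*E (P(E) = -2 + (E*(5 - 1*(-5)))/5 = -2 + (E*(5 + 5))*(⅕) = -2 + (E*10)*(⅕) = -2 + (10*E)*(⅕) = -2 + 2*E)
P(321/(-265) + f(12)/181) + k(-666) = (-2 + 2*(321/(-265) + (-2 + 12)²/181)) + (-2 - 666) = (-2 + 2*(321*(-1/265) + 10²*(1/181))) - 668 = (-2 + 2*(-321/265 + 100*(1/181))) - 668 = (-2 + 2*(-321/265 + 100/181)) - 668 = (-2 + 2*(-31601/47965)) - 668 = (-2 - 63202/47965) - 668 = -159132/47965 - 668 = -32199752/47965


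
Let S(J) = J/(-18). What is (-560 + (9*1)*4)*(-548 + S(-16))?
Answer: 2580176/9 ≈ 2.8669e+5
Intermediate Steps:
S(J) = -J/18 (S(J) = J*(-1/18) = -J/18)
(-560 + (9*1)*4)*(-548 + S(-16)) = (-560 + (9*1)*4)*(-548 - 1/18*(-16)) = (-560 + 9*4)*(-548 + 8/9) = (-560 + 36)*(-4924/9) = -524*(-4924/9) = 2580176/9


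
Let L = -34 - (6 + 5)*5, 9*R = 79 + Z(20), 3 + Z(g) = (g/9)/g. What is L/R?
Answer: -7209/685 ≈ -10.524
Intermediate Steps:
Z(g) = -26/9 (Z(g) = -3 + (g/9)/g = -3 + 1/9 = -26/9)
R = 685/81 (R = (79 - 26/9)/9 = (1/9)*(685/9) = 685/81 ≈ 8.4568)
L = -89 (L = -34 - 11*5 = -34 - 1*55 = -34 - 55 = -89)
L/R = -89/685/81 = -89*81/685 = -7209/685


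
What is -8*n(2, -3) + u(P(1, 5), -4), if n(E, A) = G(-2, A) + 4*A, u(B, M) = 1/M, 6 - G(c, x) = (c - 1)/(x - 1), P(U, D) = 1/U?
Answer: 215/4 ≈ 53.750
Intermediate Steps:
G(c, x) = 6 - (-1 + c)/(-1 + x) (G(c, x) = 6 - (c - 1)/(x - 1) = 6 - (-1 + c)/(-1 + x))
n(E, A) = 4*A + (-3 + 6*A)/(-1 + A) (n(E, A) = (-5 - 1*(-2) + 6*A)/(-1 + A) + 4*A = (-5 + 2 + 6*A)/(-1 + A) + 4*A = (-3 + 6*A)/(-1 + A) + 4*A = 4*A + (-3 + 6*A)/(-1 + A))
-8*n(2, -3) + u(P(1, 5), -4) = -8*(-3 + 2*(-3) + 4*(-3)**2)/(-1 - 3) + 1/(-4) = -8*(-3 - 6 + 4*9)/(-4) - 1/4 = -(-2)*(-3 - 6 + 36) - 1/4 = -(-2)*27 - 1/4 = -8*(-27/4) - 1/4 = 54 - 1/4 = 215/4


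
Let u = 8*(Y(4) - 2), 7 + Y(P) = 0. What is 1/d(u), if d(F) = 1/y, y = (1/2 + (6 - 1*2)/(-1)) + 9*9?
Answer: 155/2 ≈ 77.500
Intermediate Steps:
Y(P) = -7 (Y(P) = -7 + 0 = -7)
u = -72 (u = 8*(-7 - 2) = 8*(-9) = -72)
y = 155/2 (y = (1*(½) + (6 - 2)*(-1)) + 81 = (½ + 4*(-1)) + 81 = (½ - 4) + 81 = -7/2 + 81 = 155/2 ≈ 77.500)
d(F) = 2/155 (d(F) = 1/(155/2) = 2/155)
1/d(u) = 1/(2/155) = 155/2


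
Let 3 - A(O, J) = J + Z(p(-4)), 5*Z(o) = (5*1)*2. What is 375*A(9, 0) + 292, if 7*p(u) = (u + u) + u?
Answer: 667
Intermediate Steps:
p(u) = 3*u/7 (p(u) = ((u + u) + u)/7 = (2*u + u)/7 = (3*u)/7 = 3*u/7)
Z(o) = 2 (Z(o) = ((5*1)*2)/5 = (5*2)/5 = (⅕)*10 = 2)
A(O, J) = 1 - J (A(O, J) = 3 - (J + 2) = 3 - (2 + J) = 3 + (-2 - J) = 1 - J)
375*A(9, 0) + 292 = 375*(1 - 1*0) + 292 = 375*(1 + 0) + 292 = 375*1 + 292 = 375 + 292 = 667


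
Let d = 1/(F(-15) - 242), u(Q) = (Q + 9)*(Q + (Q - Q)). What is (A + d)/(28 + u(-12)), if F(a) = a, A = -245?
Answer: -31483/8224 ≈ -3.8282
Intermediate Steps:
u(Q) = Q*(9 + Q) (u(Q) = (9 + Q)*(Q + 0) = (9 + Q)*Q = Q*(9 + Q))
d = -1/257 (d = 1/(-15 - 242) = 1/(-257) = -1/257 ≈ -0.0038911)
(A + d)/(28 + u(-12)) = (-245 - 1/257)/(28 - 12*(9 - 12)) = -62966/(257*(28 - 12*(-3))) = -62966/(257*(28 + 36)) = -62966/257/64 = -62966/257*1/64 = -31483/8224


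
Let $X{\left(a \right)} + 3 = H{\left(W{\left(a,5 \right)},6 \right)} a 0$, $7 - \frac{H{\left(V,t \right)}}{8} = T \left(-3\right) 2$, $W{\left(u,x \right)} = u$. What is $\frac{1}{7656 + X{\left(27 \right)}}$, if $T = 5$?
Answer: $\frac{1}{7653} \approx 0.00013067$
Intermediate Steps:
$H{\left(V,t \right)} = 296$ ($H{\left(V,t \right)} = 56 - 8 \cdot 5 \left(-3\right) 2 = 56 - 8 \left(\left(-15\right) 2\right) = 56 - -240 = 56 + 240 = 296$)
$X{\left(a \right)} = -3$ ($X{\left(a \right)} = -3 + 296 a 0 = -3 + 0 = -3$)
$\frac{1}{7656 + X{\left(27 \right)}} = \frac{1}{7656 - 3} = \frac{1}{7653}$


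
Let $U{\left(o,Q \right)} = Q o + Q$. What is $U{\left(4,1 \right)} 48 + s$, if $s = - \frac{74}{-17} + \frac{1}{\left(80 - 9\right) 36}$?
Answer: $\frac{10617641}{43452} \approx 244.35$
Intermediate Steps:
$U{\left(o,Q \right)} = Q + Q o$
$s = \frac{189161}{43452}$ ($s = \left(-74\right) \left(- \frac{1}{17}\right) + \frac{1}{71} \cdot \frac{1}{36} = \frac{74}{17} + \frac{1}{71} \cdot \frac{1}{36} = \frac{74}{17} + \frac{1}{2556} = \frac{189161}{43452} \approx 4.3533$)
$U{\left(4,1 \right)} 48 + s = 1 \left(1 + 4\right) 48 + \frac{189161}{43452} = 1 \cdot 5 \cdot 48 + \frac{189161}{43452} = 5 \cdot 48 + \frac{189161}{43452} = 240 + \frac{189161}{43452} = \frac{10617641}{43452}$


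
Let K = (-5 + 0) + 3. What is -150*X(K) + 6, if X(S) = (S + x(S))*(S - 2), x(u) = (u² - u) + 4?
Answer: 4806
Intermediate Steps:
x(u) = 4 + u² - u
K = -2 (K = -5 + 3 = -2)
X(S) = (-2 + S)*(4 + S²) (X(S) = (S + (4 + S² - S))*(S - 2) = (4 + S²)*(-2 + S) = (-2 + S)*(4 + S²))
-150*X(K) + 6 = -150*(-8 - 1*(-2)² - 2*(4 + (-2)² - 1*(-2))) + 6 = -150*(-8 - 1*4 - 2*(4 + 4 + 2)) + 6 = -150*(-8 - 4 - 2*10) + 6 = -150*(-8 - 4 - 20) + 6 = -150*(-32) + 6 = 4800 + 6 = 4806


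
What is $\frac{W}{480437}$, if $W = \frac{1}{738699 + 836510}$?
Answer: $\frac{1}{756788686333} \approx 1.3214 \cdot 10^{-12}$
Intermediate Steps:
$W = \frac{1}{1575209} \approx 6.3484 \cdot 10^{-7}$
$\frac{W}{480437} = \frac{1}{1575209 \cdot 480437} = \frac{1}{1575209} \cdot \frac{1}{480437} = \frac{1}{756788686333}$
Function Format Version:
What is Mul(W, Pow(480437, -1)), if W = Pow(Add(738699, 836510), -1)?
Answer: Rational(1, 756788686333) ≈ 1.3214e-12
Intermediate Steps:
W = Rational(1, 1575209) (W = Pow(1575209, -1) = Rational(1, 1575209) ≈ 6.3484e-7)
Mul(W, Pow(480437, -1)) = Mul(Rational(1, 1575209), Pow(480437, -1)) = Mul(Rational(1, 1575209), Rational(1, 480437)) = Rational(1, 756788686333)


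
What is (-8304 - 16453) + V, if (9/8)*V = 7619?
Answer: -161861/9 ≈ -17985.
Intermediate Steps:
V = 60952/9 (V = (8/9)*7619 = 60952/9 ≈ 6772.4)
(-8304 - 16453) + V = (-8304 - 16453) + 60952/9 = -24757 + 60952/9 = -161861/9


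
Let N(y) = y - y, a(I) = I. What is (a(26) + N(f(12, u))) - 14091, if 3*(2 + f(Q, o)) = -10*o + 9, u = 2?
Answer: -14065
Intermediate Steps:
f(Q, o) = 1 - 10*o/3 (f(Q, o) = -2 + (-10*o + 9)/3 = -2 + (9 - 10*o)/3 = -2 + (3 - 10*o/3) = 1 - 10*o/3)
N(y) = 0
(a(26) + N(f(12, u))) - 14091 = (26 + 0) - 14091 = 26 - 14091 = -14065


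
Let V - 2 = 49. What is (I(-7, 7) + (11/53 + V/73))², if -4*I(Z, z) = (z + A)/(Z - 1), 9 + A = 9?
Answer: 19397525625/15328420864 ≈ 1.2655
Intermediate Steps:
A = 0 (A = -9 + 9 = 0)
V = 51 (V = 2 + 49 = 51)
I(Z, z) = -z/(4*(-1 + Z)) (I(Z, z) = -(z + 0)/(4*(Z - 1)) = -z/(4*(-1 + Z)))
(I(-7, 7) + (11/53 + V/73))² = (-1*7/(-4 + 4*(-7)) + (11/53 + 51/73))² = (-1*7/(-4 - 28) + (11*(1/53) + 51*(1/73)))² = (-1*7/(-32) + (11/53 + 51/73))² = (-1*7*(-1/32) + 3506/3869)² = (7/32 + 3506/3869)² = (139275/123808)² = 19397525625/15328420864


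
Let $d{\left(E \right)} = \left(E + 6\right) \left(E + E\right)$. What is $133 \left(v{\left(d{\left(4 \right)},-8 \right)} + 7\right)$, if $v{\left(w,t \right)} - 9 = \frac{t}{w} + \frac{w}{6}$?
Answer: $\frac{116641}{30} \approx 3888.0$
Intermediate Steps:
$d{\left(E \right)} = 2 E \left(6 + E\right)$ ($d{\left(E \right)} = \left(6 + E\right) 2 E = 2 E \left(6 + E\right)$)
$v{\left(w,t \right)} = 9 + \frac{w}{6} + \frac{t}{w}$ ($v{\left(w,t \right)} = 9 + \left(\frac{t}{w} + \frac{w}{6}\right) = 9 + \left(\frac{w}{6} + \frac{t}{w}\right) = 9 + \frac{w}{6} + \frac{t}{w}$)
$133 \left(v{\left(d{\left(4 \right)},-8 \right)} + 7\right) = 133 \left(\left(9 + \frac{2 \cdot 4 \left(6 + 4\right)}{6} - \frac{8}{2 \cdot 4 \left(6 + 4\right)}\right) + 7\right) = 133 \left(\left(9 + \frac{2 \cdot 4 \cdot 10}{6} - \frac{8}{2 \cdot 4 \cdot 10}\right) + 7\right) = 133 \left(\left(9 + \frac{1}{6} \cdot 80 - \frac{8}{80}\right) + 7\right) = 133 \left(\left(9 + \frac{40}{3} - \frac{1}{10}\right) + 7\right) = 133 \left(\frac{667}{30} + 7\right) = 133 \cdot \frac{877}{30} = \frac{116641}{30}$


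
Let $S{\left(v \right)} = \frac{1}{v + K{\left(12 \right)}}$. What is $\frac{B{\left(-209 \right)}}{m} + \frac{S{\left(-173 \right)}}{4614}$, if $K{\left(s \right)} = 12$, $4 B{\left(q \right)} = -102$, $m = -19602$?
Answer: $\frac{2102575}{1617936012} \approx 0.0012995$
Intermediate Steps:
$B{\left(q \right)} = - \frac{51}{2}$ ($B{\left(q \right)} = \frac{1}{4} \left(-102\right) = - \frac{51}{2}$)
$S{\left(v \right)} = \frac{1}{12 + v}$ ($S{\left(v \right)} = \frac{1}{v + 12} = \frac{1}{12 + v}$)
$\frac{B{\left(-209 \right)}}{m} + \frac{S{\left(-173 \right)}}{4614} = - \frac{51}{2 \left(-19602\right)} + \frac{1}{\left(12 - 173\right) 4614} = \left(- \frac{51}{2}\right) \left(- \frac{1}{19602}\right) + \frac{1}{-161} \cdot \frac{1}{4614} = \frac{17}{13068} - \frac{1}{742854} = \frac{2102575}{1617936012}$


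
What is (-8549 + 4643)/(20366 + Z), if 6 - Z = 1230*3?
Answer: -1953/8341 ≈ -0.23414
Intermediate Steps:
Z = -3684 (Z = 6 - 1230*3 = 6 - 1*3690 = 6 - 3690 = -3684)
(-8549 + 4643)/(20366 + Z) = (-8549 + 4643)/(20366 - 3684) = -3906/16682 = -3906*1/16682 = -1953/8341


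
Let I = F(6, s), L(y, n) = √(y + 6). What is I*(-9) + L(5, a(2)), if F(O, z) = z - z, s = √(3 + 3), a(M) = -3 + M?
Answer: √11 ≈ 3.3166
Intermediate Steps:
s = √6 ≈ 2.4495
F(O, z) = 0
L(y, n) = √(6 + y)
I = 0
I*(-9) + L(5, a(2)) = 0*(-9) + √(6 + 5) = 0 + √11 = √11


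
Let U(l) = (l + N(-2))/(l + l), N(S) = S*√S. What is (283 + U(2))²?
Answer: (567 - I*√2)²/4 ≈ 80372.0 - 400.93*I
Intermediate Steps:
N(S) = S^(3/2)
U(l) = (l - 2*I*√2)/(2*l) (U(l) = (l + (-2)^(3/2))/(l + l) = (l - 2*I*√2)/((2*l)) = (l - 2*I*√2)*(1/(2*l)) = (l - 2*I*√2)/(2*l))
(283 + U(2))² = (283 + ((½)*2 - I*√2)/2)² = (283 + (1 - I*√2)/2)² = (283 + (½ - I*√2/2))² = (567/2 - I*√2/2)²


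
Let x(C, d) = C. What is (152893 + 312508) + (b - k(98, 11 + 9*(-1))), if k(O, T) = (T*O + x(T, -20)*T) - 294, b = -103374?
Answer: 362121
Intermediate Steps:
k(O, T) = -294 + T² + O*T (k(O, T) = (T*O + T*T) - 294 = (O*T + T²) - 294 = (T² + O*T) - 294 = -294 + T² + O*T)
(152893 + 312508) + (b - k(98, 11 + 9*(-1))) = (152893 + 312508) + (-103374 - (-294 + (11 + 9*(-1))² + 98*(11 + 9*(-1)))) = 465401 + (-103374 - (-294 + (11 - 9)² + 98*(11 - 9))) = 465401 + (-103374 - (-294 + 2² + 98*2)) = 465401 + (-103374 - (-294 + 4 + 196)) = 465401 + (-103374 - 1*(-94)) = 465401 + (-103374 + 94) = 465401 - 103280 = 362121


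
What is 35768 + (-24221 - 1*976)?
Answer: 10571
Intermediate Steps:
35768 + (-24221 - 1*976) = 35768 + (-24221 - 976) = 35768 - 25197 = 10571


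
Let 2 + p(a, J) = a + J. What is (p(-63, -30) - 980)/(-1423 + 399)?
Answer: 1075/1024 ≈ 1.0498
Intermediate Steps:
p(a, J) = -2 + J + a (p(a, J) = -2 + (a + J) = -2 + (J + a) = -2 + J + a)
(p(-63, -30) - 980)/(-1423 + 399) = ((-2 - 30 - 63) - 980)/(-1423 + 399) = (-95 - 980)/(-1024) = -1075*(-1/1024) = 1075/1024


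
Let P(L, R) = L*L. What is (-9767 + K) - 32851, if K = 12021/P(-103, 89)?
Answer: -452122341/10609 ≈ -42617.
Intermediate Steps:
P(L, R) = L²
K = 12021/10609 (K = 12021/((-103)²) = 12021/10609 ≈ 1.1331)
(-9767 + K) - 32851 = (-9767 + 12021/10609) - 32851 = -103606082/10609 - 32851 = -452122341/10609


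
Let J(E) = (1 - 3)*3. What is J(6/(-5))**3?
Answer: -216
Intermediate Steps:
J(E) = -6 (J(E) = -2*3 = -6)
J(6/(-5))**3 = (-6)**3 = -216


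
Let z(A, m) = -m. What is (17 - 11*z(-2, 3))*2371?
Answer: 118550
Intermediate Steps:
(17 - 11*z(-2, 3))*2371 = (17 - (-11)*3)*2371 = (17 - 11*(-3))*2371 = (17 + 33)*2371 = 50*2371 = 118550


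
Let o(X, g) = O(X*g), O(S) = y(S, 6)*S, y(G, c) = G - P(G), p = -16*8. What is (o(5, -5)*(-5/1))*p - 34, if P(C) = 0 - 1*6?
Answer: 303966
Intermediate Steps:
P(C) = -6 (P(C) = 0 - 6 = -6)
p = -128
y(G, c) = 6 + G (y(G, c) = G - 1*(-6) = G + 6 = 6 + G)
O(S) = S*(6 + S) (O(S) = (6 + S)*S = S*(6 + S))
o(X, g) = X*g*(6 + X*g) (o(X, g) = (X*g)*(6 + X*g) = X*g*(6 + X*g))
(o(5, -5)*(-5/1))*p - 34 = ((5*(-5)*(6 + 5*(-5)))*(-5/1))*(-128) - 34 = ((5*(-5)*(6 - 25))*(-5*1))*(-128) - 34 = ((5*(-5)*(-19))*(-5))*(-128) - 34 = (475*(-5))*(-128) - 34 = -2375*(-128) - 34 = 304000 - 34 = 303966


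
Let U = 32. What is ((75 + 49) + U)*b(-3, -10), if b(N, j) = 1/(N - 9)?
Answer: -13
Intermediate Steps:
b(N, j) = 1/(-9 + N)
((75 + 49) + U)*b(-3, -10) = ((75 + 49) + 32)/(-9 - 3) = (124 + 32)/(-12) = 156*(-1/12) = -13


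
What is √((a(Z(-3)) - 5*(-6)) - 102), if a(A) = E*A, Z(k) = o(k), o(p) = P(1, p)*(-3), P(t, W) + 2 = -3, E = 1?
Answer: I*√57 ≈ 7.5498*I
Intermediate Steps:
P(t, W) = -5 (P(t, W) = -2 - 3 = -5)
o(p) = 15 (o(p) = -5*(-3) = 15)
Z(k) = 15
a(A) = A (a(A) = 1*A = A)
√((a(Z(-3)) - 5*(-6)) - 102) = √((15 - 5*(-6)) - 102) = √((15 + 30) - 102) = √(45 - 102) = √(-57) = I*√57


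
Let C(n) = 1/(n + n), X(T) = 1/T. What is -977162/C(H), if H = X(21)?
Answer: -1954324/21 ≈ -93063.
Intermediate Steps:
H = 1/21 ≈ 0.047619
C(n) = 1/(2*n)
-977162/C(H) = -977162/(1/(2*(1/21))) = -977162/((1/2)*21) = -977162/21/2 = -977162*2/21 = -1954324/21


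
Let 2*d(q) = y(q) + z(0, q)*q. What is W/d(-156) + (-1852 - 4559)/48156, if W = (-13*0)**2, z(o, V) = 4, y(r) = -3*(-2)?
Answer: -2137/16052 ≈ -0.13313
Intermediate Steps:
y(r) = 6
W = 0 (W = 0**2 = 0)
d(q) = 3 + 2*q (d(q) = (6 + 4*q)/2 = 3 + 2*q)
W/d(-156) + (-1852 - 4559)/48156 = 0/(3 + 2*(-156)) + (-1852 - 4559)/48156 = 0/(3 - 312) - 6411*1/48156 = 0/(-309) - 2137/16052 = 0*(-1/309) - 2137/16052 = 0 - 2137/16052 = -2137/16052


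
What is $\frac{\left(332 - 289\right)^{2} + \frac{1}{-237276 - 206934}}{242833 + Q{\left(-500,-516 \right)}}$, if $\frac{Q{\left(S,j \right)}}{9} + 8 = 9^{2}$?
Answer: $\frac{821344289}{108160692900} \approx 0.0075937$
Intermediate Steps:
$Q{\left(S,j \right)} = 657$ ($Q{\left(S,j \right)} = -72 + 9 \cdot 9^{2} = -72 + 9 \cdot 81 = -72 + 729 = 657$)
$\frac{\left(332 - 289\right)^{2} + \frac{1}{-237276 - 206934}}{242833 + Q{\left(-500,-516 \right)}} = \frac{\left(332 - 289\right)^{2} + \frac{1}{-237276 - 206934}}{242833 + 657} = \frac{43^{2} + \frac{1}{-444210}}{243490} = \left(1849 - \frac{1}{444210}\right) \frac{1}{243490} = \frac{821344289}{444210} \cdot \frac{1}{243490} = \frac{821344289}{108160692900}$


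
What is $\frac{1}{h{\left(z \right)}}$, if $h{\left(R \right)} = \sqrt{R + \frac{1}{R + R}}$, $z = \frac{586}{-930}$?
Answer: $- \frac{i \sqrt{105705138270}}{387923} \approx - 0.83811 i$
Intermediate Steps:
$z = - \frac{293}{465}$ ($z = 586 \left(- \frac{1}{930}\right) = - \frac{293}{465} \approx -0.63011$)
$h{\left(R \right)} = \sqrt{R + \frac{1}{2 R}}$
$\frac{1}{h{\left(z \right)}} = \frac{1}{\frac{1}{2} \sqrt{\frac{2}{- \frac{293}{465}} + 4 \left(- \frac{293}{465}\right)}} = \frac{1}{\frac{1}{2} \sqrt{2 \left(- \frac{465}{293}\right) - \frac{1172}{465}}} = \frac{1}{\frac{1}{2} \sqrt{- \frac{930}{293} - \frac{1172}{465}}} = \frac{1}{\frac{1}{2} \sqrt{- \frac{775846}{136245}}} = \frac{1}{\frac{1}{2} \frac{i \sqrt{105705138270}}{136245}} = \frac{1}{\frac{1}{272490} i \sqrt{105705138270}} = - \frac{i \sqrt{105705138270}}{387923}$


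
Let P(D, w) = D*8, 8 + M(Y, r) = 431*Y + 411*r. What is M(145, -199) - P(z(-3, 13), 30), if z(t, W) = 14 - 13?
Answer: -19310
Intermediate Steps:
M(Y, r) = -8 + 411*r + 431*Y (M(Y, r) = -8 + (431*Y + 411*r) = -8 + (411*r + 431*Y) = -8 + 411*r + 431*Y)
z(t, W) = 1
P(D, w) = 8*D
M(145, -199) - P(z(-3, 13), 30) = (-8 + 411*(-199) + 431*145) - 8 = (-8 - 81789 + 62495) - 1*8 = -19302 - 8 = -19310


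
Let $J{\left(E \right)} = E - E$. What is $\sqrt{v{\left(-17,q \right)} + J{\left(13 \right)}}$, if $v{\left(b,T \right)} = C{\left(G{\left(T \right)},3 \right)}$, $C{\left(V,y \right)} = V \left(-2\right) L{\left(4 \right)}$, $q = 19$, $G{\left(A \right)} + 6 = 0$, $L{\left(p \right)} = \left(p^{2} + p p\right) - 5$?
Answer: $18$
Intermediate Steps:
$L{\left(p \right)} = -5 + 2 p^{2}$ ($L{\left(p \right)} = \left(p^{2} + p^{2}\right) - 5 = 2 p^{2} - 5 = -5 + 2 p^{2}$)
$G{\left(A \right)} = -6$ ($G{\left(A \right)} = -6 + 0 = -6$)
$C{\left(V,y \right)} = - 54 V$ ($C{\left(V,y \right)} = V \left(-2\right) \left(-5 + 2 \cdot 4^{2}\right) = - 2 V \left(-5 + 2 \cdot 16\right) = - 2 V \left(-5 + 32\right) = - 2 V 27 = - 54 V$)
$J{\left(E \right)} = 0$
$v{\left(b,T \right)} = 324$ ($v{\left(b,T \right)} = \left(-54\right) \left(-6\right) = 324$)
$\sqrt{v{\left(-17,q \right)} + J{\left(13 \right)}} = \sqrt{324 + 0} = \sqrt{324} = 18$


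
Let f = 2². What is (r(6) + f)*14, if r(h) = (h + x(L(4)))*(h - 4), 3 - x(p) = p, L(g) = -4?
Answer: 420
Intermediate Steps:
x(p) = 3 - p
f = 4
r(h) = (-4 + h)*(7 + h) (r(h) = (h + (3 - 1*(-4)))*(h - 4) = (h + (3 + 4))*(-4 + h) = (h + 7)*(-4 + h) = (7 + h)*(-4 + h) = (-4 + h)*(7 + h))
(r(6) + f)*14 = ((-28 + 6² + 3*6) + 4)*14 = ((-28 + 36 + 18) + 4)*14 = (26 + 4)*14 = 30*14 = 420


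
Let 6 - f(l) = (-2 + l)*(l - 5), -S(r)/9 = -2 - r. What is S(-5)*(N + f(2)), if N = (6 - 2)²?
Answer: -594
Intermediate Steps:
N = 16 (N = 4² = 16)
S(r) = 18 + 9*r (S(r) = -9*(-2 - r) = 18 + 9*r)
f(l) = 6 - (-5 + l)*(-2 + l) (f(l) = 6 - (-2 + l)*(l - 5) = 6 - (-2 + l)*(-5 + l) = 6 - (-5 + l)*(-2 + l))
S(-5)*(N + f(2)) = (18 + 9*(-5))*(16 + (-4 - 1*2² + 7*2)) = (18 - 45)*(16 + (-4 - 1*4 + 14)) = -27*(16 + (-4 - 4 + 14)) = -27*(16 + 6) = -27*22 = -594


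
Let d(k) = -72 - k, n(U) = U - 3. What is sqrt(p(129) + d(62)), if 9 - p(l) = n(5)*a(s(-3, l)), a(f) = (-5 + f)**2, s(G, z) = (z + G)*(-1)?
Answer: 7*I*sqrt(703) ≈ 185.6*I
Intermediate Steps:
s(G, z) = -G - z (s(G, z) = (G + z)*(-1) = -G - z)
n(U) = -3 + U
p(l) = 9 - 2*(-2 - l)**2 (p(l) = 9 - (-3 + 5)*(-5 + (-1*(-3) - l))**2 = 9 - 2*(-5 + (3 - l))**2 = 9 - 2*(-2 - l)**2)
sqrt(p(129) + d(62)) = sqrt((9 - 2*(2 + 129)**2) + (-72 - 1*62)) = sqrt((9 - 2*131**2) + (-72 - 62)) = sqrt((9 - 2*17161) - 134) = sqrt((9 - 34322) - 134) = sqrt(-34313 - 134) = sqrt(-34447) = 7*I*sqrt(703)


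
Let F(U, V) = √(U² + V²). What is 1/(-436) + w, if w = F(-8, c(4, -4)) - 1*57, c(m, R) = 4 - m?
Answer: -21365/436 ≈ -49.002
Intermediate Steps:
w = -49 (w = √((-8)² + (4 - 1*4)²) - 1*57 = √(64 + (4 - 4)²) - 57 = √(64 + 0²) - 57 = √(64 + 0) - 57 = √64 - 57 = 8 - 57 = -49)
1/(-436) + w = 1/(-436) - 49 = -1/436 - 49 = -21365/436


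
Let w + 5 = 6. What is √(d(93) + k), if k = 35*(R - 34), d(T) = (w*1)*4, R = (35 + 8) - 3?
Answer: √214 ≈ 14.629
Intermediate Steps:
w = 1 (w = -5 + 6 = 1)
R = 40 (R = 43 - 3 = 40)
d(T) = 4 (d(T) = (1*1)*4 = 1*4 = 4)
k = 210 (k = 35*(40 - 34) = 35*6 = 210)
√(d(93) + k) = √(4 + 210) = √214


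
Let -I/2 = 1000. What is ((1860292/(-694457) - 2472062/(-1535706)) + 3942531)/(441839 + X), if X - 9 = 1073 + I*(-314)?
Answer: 2102318172468995042/571058868038916141 ≈ 3.6814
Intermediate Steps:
I = -2000 (I = -2*1000 = -2000)
X = 629082 (X = 9 + (1073 - 2000*(-314)) = 9 + (1073 + 628000) = 9 + 629073 = 629082)
((1860292/(-694457) - 2472062/(-1535706)) + 3942531)/(441839 + X) = ((1860292/(-694457) - 2472062/(-1535706)) + 3942531)/(441839 + 629082) = ((1860292*(-1/694457) - 2472062*(-1/1535706)) + 3942531)/1070921 = ((-1860292/694457 + 1236031/767853) + 3942531)*(1/1070921) = (-570060412909/533240890821 + 3942531)*(1/1070921) = (2102318172468995042/533240890821)*(1/1070921) = 2102318172468995042/571058868038916141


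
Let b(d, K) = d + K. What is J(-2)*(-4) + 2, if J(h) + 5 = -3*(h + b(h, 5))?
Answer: 34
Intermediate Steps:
b(d, K) = K + d
J(h) = -20 - 6*h (J(h) = -5 - 3*(h + (5 + h)) = -5 - 3*(5 + 2*h) = -5 + (-15 - 6*h) = -20 - 6*h)
J(-2)*(-4) + 2 = (-20 - 6*(-2))*(-4) + 2 = (-20 + 12)*(-4) + 2 = -8*(-4) + 2 = 32 + 2 = 34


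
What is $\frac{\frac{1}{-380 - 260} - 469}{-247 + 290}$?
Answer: $- \frac{300161}{27520} \approx -10.907$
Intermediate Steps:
$\frac{\frac{1}{-380 - 260} - 469}{-247 + 290} = \frac{\frac{1}{-380 - 260} - 469}{43} = \left(\frac{1}{-380 - 260} - 469\right) \frac{1}{43} = \left(\frac{1}{-640} - 469\right) \frac{1}{43} = \left(- \frac{1}{640} - 469\right) \frac{1}{43} = \left(- \frac{300161}{640}\right) \frac{1}{43} = - \frac{300161}{27520}$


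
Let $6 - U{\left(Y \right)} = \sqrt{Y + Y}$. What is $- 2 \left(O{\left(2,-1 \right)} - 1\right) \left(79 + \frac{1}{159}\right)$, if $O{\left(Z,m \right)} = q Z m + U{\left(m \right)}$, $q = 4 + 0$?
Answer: $\frac{25124}{53} + \frac{25124 i \sqrt{2}}{159} \approx 474.04 + 223.46 i$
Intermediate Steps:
$U{\left(Y \right)} = 6 - \sqrt{2} \sqrt{Y}$ ($U{\left(Y \right)} = 6 - \sqrt{Y + Y} = 6 - \sqrt{2 Y} = 6 - \sqrt{2} \sqrt{Y}$)
$q = 4$
$O{\left(Z,m \right)} = 6 - \sqrt{2} \sqrt{m} + 4 Z m$ ($O{\left(Z,m \right)} = 4 Z m - \left(-6 + \sqrt{2} \sqrt{m}\right) = 6 - \sqrt{2} \sqrt{m} + 4 Z m$)
$- 2 \left(O{\left(2,-1 \right)} - 1\right) \left(79 + \frac{1}{159}\right) = - 2 \left(\left(6 - \sqrt{2} \sqrt{-1} + 4 \cdot 2 \left(-1\right)\right) - 1\right) \left(79 + \frac{1}{159}\right) = - 2 \left(\left(6 - \sqrt{2} i - 8\right) - 1\right) \left(79 + \frac{1}{159}\right) = - 2 \left(\left(6 - i \sqrt{2} - 8\right) - 1\right) \frac{12562}{159} = - 2 \left(\left(-2 - i \sqrt{2}\right) - 1\right) \frac{12562}{159} = - 2 \left(-3 - i \sqrt{2}\right) \frac{12562}{159} = \left(6 + 2 i \sqrt{2}\right) \frac{12562}{159} = \frac{25124}{53} + \frac{25124 i \sqrt{2}}{159}$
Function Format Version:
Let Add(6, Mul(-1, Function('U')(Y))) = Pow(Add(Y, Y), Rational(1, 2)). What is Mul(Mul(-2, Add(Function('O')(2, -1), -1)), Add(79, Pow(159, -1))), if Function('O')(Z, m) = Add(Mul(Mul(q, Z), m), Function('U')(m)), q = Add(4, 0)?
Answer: Add(Rational(25124, 53), Mul(Rational(25124, 159), I, Pow(2, Rational(1, 2)))) ≈ Add(474.04, Mul(223.46, I))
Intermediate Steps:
Function('U')(Y) = Add(6, Mul(-1, Pow(2, Rational(1, 2)), Pow(Y, Rational(1, 2)))) (Function('U')(Y) = Add(6, Mul(-1, Pow(Add(Y, Y), Rational(1, 2)))) = Add(6, Mul(-1, Pow(Mul(2, Y), Rational(1, 2)))) = Add(6, Mul(-1, Mul(Pow(2, Rational(1, 2)), Pow(Y, Rational(1, 2))))) = Add(6, Mul(-1, Pow(2, Rational(1, 2)), Pow(Y, Rational(1, 2)))))
q = 4
Function('O')(Z, m) = Add(6, Mul(-1, Pow(2, Rational(1, 2)), Pow(m, Rational(1, 2))), Mul(4, Z, m)) (Function('O')(Z, m) = Add(Mul(Mul(4, Z), m), Add(6, Mul(-1, Pow(2, Rational(1, 2)), Pow(m, Rational(1, 2))))) = Add(Mul(4, Z, m), Add(6, Mul(-1, Pow(2, Rational(1, 2)), Pow(m, Rational(1, 2))))) = Add(6, Mul(-1, Pow(2, Rational(1, 2)), Pow(m, Rational(1, 2))), Mul(4, Z, m)))
Mul(Mul(-2, Add(Function('O')(2, -1), -1)), Add(79, Pow(159, -1))) = Mul(Mul(-2, Add(Add(6, Mul(-1, Pow(2, Rational(1, 2)), Pow(-1, Rational(1, 2))), Mul(4, 2, -1)), -1)), Add(79, Pow(159, -1))) = Mul(Mul(-2, Add(Add(6, Mul(-1, Pow(2, Rational(1, 2)), I), -8), -1)), Add(79, Rational(1, 159))) = Mul(Mul(-2, Add(Add(6, Mul(-1, I, Pow(2, Rational(1, 2))), -8), -1)), Rational(12562, 159)) = Mul(Mul(-2, Add(Add(-2, Mul(-1, I, Pow(2, Rational(1, 2)))), -1)), Rational(12562, 159)) = Mul(Mul(-2, Add(-3, Mul(-1, I, Pow(2, Rational(1, 2))))), Rational(12562, 159)) = Mul(Add(6, Mul(2, I, Pow(2, Rational(1, 2)))), Rational(12562, 159)) = Add(Rational(25124, 53), Mul(Rational(25124, 159), I, Pow(2, Rational(1, 2))))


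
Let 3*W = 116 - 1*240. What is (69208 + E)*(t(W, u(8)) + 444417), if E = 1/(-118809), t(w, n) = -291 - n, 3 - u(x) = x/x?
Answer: 3651824366449604/118809 ≈ 3.0737e+10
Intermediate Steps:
W = -124/3 (W = (116 - 1*240)/3 = (116 - 240)/3 = (1/3)*(-124) = -124/3 ≈ -41.333)
u(x) = 2 (u(x) = 3 - x/x = 3 - 1*1 = 3 - 1 = 2)
E = -1/118809 ≈ -8.4169e-6
(69208 + E)*(t(W, u(8)) + 444417) = (69208 - 1/118809)*((-291 - 1*2) + 444417) = 8222533271*((-291 - 2) + 444417)/118809 = 8222533271*(-293 + 444417)/118809 = (8222533271/118809)*444124 = 3651824366449604/118809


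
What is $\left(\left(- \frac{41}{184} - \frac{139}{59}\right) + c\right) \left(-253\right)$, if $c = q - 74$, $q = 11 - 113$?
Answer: $\frac{21325161}{472} \approx 45180.0$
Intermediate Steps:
$q = -102$ ($q = 11 - 113 = -102$)
$c = -176$ ($c = -102 - 74 = -176$)
$\left(\left(- \frac{41}{184} - \frac{139}{59}\right) + c\right) \left(-253\right) = \left(\left(- \frac{41}{184} - \frac{139}{59}\right) - 176\right) \left(-253\right) = \left(- \frac{27995}{10856} - 176\right) \left(-253\right) = \left(- \frac{1938651}{10856}\right) \left(-253\right) = \frac{21325161}{472}$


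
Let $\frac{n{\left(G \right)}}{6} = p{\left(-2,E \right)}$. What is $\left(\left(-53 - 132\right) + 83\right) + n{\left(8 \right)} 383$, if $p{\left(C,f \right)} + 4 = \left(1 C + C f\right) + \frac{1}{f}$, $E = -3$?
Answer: $-868$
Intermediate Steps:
$p{\left(C,f \right)} = -4 + C + \frac{1}{f} + C f$ ($p{\left(C,f \right)} = -4 + \left(\left(1 C + C f\right) + \frac{1}{f}\right) = -4 + \left(\left(C + C f\right) + \frac{1}{f}\right) = -4 + \left(C + \frac{1}{f} + C f\right) = -4 + C + \frac{1}{f} + C f$)
$n{\left(G \right)} = -2$ ($n{\left(G \right)} = 6 \left(-4 - 2 + \frac{1}{-3} - -6\right) = 6 \left(-4 - 2 - \frac{1}{3} + 6\right) = 6 \left(- \frac{1}{3}\right) = -2$)
$\left(\left(-53 - 132\right) + 83\right) + n{\left(8 \right)} 383 = \left(\left(-53 - 132\right) + 83\right) - 766 = \left(-185 + 83\right) - 766 = -102 - 766 = -868$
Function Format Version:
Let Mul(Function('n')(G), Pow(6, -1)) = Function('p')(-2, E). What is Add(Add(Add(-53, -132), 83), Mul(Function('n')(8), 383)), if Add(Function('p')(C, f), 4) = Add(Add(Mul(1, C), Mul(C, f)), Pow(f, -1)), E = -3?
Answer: -868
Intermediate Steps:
Function('p')(C, f) = Add(-4, C, Pow(f, -1), Mul(C, f)) (Function('p')(C, f) = Add(-4, Add(Add(Mul(1, C), Mul(C, f)), Pow(f, -1))) = Add(-4, Add(Add(C, Mul(C, f)), Pow(f, -1))) = Add(-4, Add(C, Pow(f, -1), Mul(C, f))) = Add(-4, C, Pow(f, -1), Mul(C, f)))
Function('n')(G) = -2 (Function('n')(G) = Mul(6, Add(-4, -2, Pow(-3, -1), Mul(-2, -3))) = Mul(6, Add(-4, -2, Rational(-1, 3), 6)) = Mul(6, Rational(-1, 3)) = -2)
Add(Add(Add(-53, -132), 83), Mul(Function('n')(8), 383)) = Add(Add(Add(-53, -132), 83), Mul(-2, 383)) = Add(Add(-185, 83), -766) = Add(-102, -766) = -868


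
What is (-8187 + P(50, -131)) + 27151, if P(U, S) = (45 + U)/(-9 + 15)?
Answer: 113879/6 ≈ 18980.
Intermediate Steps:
P(U, S) = 15/2 + U/6 (P(U, S) = (45 + U)/6 = (45 + U)*(1/6) = 15/2 + U/6)
(-8187 + P(50, -131)) + 27151 = (-8187 + (15/2 + (1/6)*50)) + 27151 = (-8187 + (15/2 + 25/3)) + 27151 = (-8187 + 95/6) + 27151 = -49027/6 + 27151 = 113879/6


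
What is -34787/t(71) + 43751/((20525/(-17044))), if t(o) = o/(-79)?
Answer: 3462115701/1457275 ≈ 2375.7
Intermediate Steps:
t(o) = -o/79 (t(o) = o*(-1/79) = -o/79)
-34787/t(71) + 43751/((20525/(-17044))) = -34787/((-1/79*71)) + 43751/((20525/(-17044))) = -34787/(-71/79) + 43751/((20525*(-1/17044))) = -34787*(-79/71) + 43751/(-20525/17044) = 2748173/71 + 43751*(-17044/20525) = 2748173/71 - 745692044/20525 = 3462115701/1457275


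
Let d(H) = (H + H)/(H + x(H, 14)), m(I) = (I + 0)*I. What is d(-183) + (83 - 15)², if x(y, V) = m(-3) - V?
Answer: 434839/94 ≈ 4625.9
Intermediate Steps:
m(I) = I² (m(I) = I*I = I²)
x(y, V) = 9 - V (x(y, V) = (-3)² - V = 9 - V)
d(H) = 2*H/(-5 + H) (d(H) = (H + H)/(H + (9 - 1*14)) = (2*H)/(H + (9 - 14)) = (2*H)/(H - 5) = (2*H)/(-5 + H) = 2*H/(-5 + H))
d(-183) + (83 - 15)² = 2*(-183)/(-5 - 183) + (83 - 15)² = 2*(-183)/(-188) + 68² = 2*(-183)*(-1/188) + 4624 = 183/94 + 4624 = 434839/94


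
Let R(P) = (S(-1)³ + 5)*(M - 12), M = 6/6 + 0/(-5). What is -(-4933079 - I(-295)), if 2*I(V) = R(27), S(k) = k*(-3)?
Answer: 4932903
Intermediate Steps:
S(k) = -3*k
M = 1 (M = 6*(⅙) + 0*(-⅕) = 1 + 0 = 1)
R(P) = -352 (R(P) = ((-3*(-1))³ + 5)*(1 - 12) = (3³ + 5)*(-11) = (27 + 5)*(-11) = 32*(-11) = -352)
I(V) = -176 (I(V) = (½)*(-352) = -176)
-(-4933079 - I(-295)) = -(-4933079 - 1*(-176)) = -(-4933079 + 176) = -1*(-4932903) = 4932903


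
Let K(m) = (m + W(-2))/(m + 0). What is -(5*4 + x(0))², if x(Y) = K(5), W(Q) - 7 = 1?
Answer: -12769/25 ≈ -510.76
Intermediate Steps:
W(Q) = 8 (W(Q) = 7 + 1 = 8)
K(m) = (8 + m)/m (K(m) = (m + 8)/(m + 0) = (8 + m)/m)
x(Y) = 13/5 (x(Y) = (8 + 5)/5 = (⅕)*13 = 13/5)
-(5*4 + x(0))² = -(5*4 + 13/5)² = -(20 + 13/5)² = -(113/5)² = -1*12769/25 = -12769/25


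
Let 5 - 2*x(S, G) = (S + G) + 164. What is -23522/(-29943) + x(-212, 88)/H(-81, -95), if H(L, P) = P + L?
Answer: 9327749/10539936 ≈ 0.88499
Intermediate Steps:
H(L, P) = L + P
x(S, G) = -159/2 - G/2 - S/2 (x(S, G) = 5/2 - ((S + G) + 164)/2 = 5/2 - ((G + S) + 164)/2 = 5/2 - (164 + G + S)/2 = 5/2 + (-82 - G/2 - S/2) = -159/2 - G/2 - S/2)
-23522/(-29943) + x(-212, 88)/H(-81, -95) = -23522/(-29943) + (-159/2 - ½*88 - ½*(-212))/(-81 - 95) = -23522*(-1/29943) + (-159/2 - 44 + 106)/(-176) = 23522/29943 - 35/2*(-1/176) = 23522/29943 + 35/352 = 9327749/10539936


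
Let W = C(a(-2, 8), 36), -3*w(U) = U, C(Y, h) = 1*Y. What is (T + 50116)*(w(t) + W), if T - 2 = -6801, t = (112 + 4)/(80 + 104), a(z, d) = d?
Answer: 15521925/46 ≈ 3.3743e+5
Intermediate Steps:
C(Y, h) = Y
t = 29/46 (t = 116/184 = 116*(1/184) = 29/46 ≈ 0.63043)
T = -6799 (T = 2 - 6801 = -6799)
w(U) = -U/3
W = 8
(T + 50116)*(w(t) + W) = (-6799 + 50116)*(-1/3*29/46 + 8) = 43317*(-29/138 + 8) = 43317*(1075/138) = 15521925/46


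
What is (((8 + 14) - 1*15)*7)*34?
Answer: 1666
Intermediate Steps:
(((8 + 14) - 1*15)*7)*34 = ((22 - 15)*7)*34 = (7*7)*34 = 49*34 = 1666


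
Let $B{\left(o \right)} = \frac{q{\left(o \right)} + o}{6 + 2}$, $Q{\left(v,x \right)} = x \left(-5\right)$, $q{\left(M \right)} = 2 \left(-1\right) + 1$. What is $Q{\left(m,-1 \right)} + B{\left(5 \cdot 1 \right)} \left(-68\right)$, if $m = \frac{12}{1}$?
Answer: $-29$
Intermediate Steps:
$q{\left(M \right)} = -1$ ($q{\left(M \right)} = -2 + 1 = -1$)
$m = 12$ ($m = 12 \cdot 1 = 12$)
$Q{\left(v,x \right)} = - 5 x$
$B{\left(o \right)} = - \frac{1}{8} + \frac{o}{8}$ ($B{\left(o \right)} = \frac{-1 + o}{6 + 2} = \frac{-1 + o}{8} = \left(-1 + o\right) \frac{1}{8} = - \frac{1}{8} + \frac{o}{8}$)
$Q{\left(m,-1 \right)} + B{\left(5 \cdot 1 \right)} \left(-68\right) = \left(-5\right) \left(-1\right) + \left(- \frac{1}{8} + \frac{5 \cdot 1}{8}\right) \left(-68\right) = 5 + \left(- \frac{1}{8} + \frac{1}{8} \cdot 5\right) \left(-68\right) = 5 + \left(- \frac{1}{8} + \frac{5}{8}\right) \left(-68\right) = 5 + \frac{1}{2} \left(-68\right) = 5 - 34 = -29$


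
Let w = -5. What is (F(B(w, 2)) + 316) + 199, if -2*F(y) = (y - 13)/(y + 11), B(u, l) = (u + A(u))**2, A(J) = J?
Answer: 38081/74 ≈ 514.61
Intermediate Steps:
B(u, l) = 4*u**2 (B(u, l) = (u + u)**2 = (2*u)**2 = 4*u**2)
F(y) = -(-13 + y)/(2*(11 + y)) (F(y) = -(y - 13)/(2*(y + 11)) = -(-13 + y)/(2*(11 + y)))
(F(B(w, 2)) + 316) + 199 = ((13 - 4*(-5)**2)/(2*(11 + 4*(-5)**2)) + 316) + 199 = ((13 - 4*25)/(2*(11 + 4*25)) + 316) + 199 = ((13 - 1*100)/(2*(11 + 100)) + 316) + 199 = ((1/2)*(13 - 100)/111 + 316) + 199 = ((1/2)*(1/111)*(-87) + 316) + 199 = (-29/74 + 316) + 199 = 23355/74 + 199 = 38081/74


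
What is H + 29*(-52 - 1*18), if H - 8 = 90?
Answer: -1932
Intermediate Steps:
H = 98 (H = 8 + 90 = 98)
H + 29*(-52 - 1*18) = 98 + 29*(-52 - 1*18) = 98 + 29*(-52 - 18) = 98 + 29*(-70) = 98 - 2030 = -1932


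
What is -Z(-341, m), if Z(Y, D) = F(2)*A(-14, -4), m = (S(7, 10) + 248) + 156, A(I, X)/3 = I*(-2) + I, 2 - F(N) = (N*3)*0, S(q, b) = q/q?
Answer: -84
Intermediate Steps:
S(q, b) = 1
F(N) = 2 (F(N) = 2 - N*3*0 = 2 - 3*N*0 = 2 - 1*0 = 2 + 0 = 2)
A(I, X) = -3*I (A(I, X) = 3*(I*(-2) + I) = 3*(-2*I + I) = 3*(-I) = -3*I)
m = 405 (m = (1 + 248) + 156 = 249 + 156 = 405)
Z(Y, D) = 84 (Z(Y, D) = 2*(-3*(-14)) = 2*42 = 84)
-Z(-341, m) = -1*84 = -84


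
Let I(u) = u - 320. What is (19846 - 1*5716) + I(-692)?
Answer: 13118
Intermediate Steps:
I(u) = -320 + u
(19846 - 1*5716) + I(-692) = (19846 - 1*5716) + (-320 - 692) = (19846 - 5716) - 1012 = 14130 - 1012 = 13118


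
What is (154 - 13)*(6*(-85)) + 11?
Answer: -71899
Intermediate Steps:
(154 - 13)*(6*(-85)) + 11 = 141*(-510) + 11 = -71910 + 11 = -71899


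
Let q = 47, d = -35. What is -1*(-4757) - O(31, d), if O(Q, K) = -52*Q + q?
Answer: 6322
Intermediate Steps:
O(Q, K) = 47 - 52*Q (O(Q, K) = -52*Q + 47 = 47 - 52*Q)
-1*(-4757) - O(31, d) = -1*(-4757) - (47 - 52*31) = 4757 - (47 - 1612) = 4757 - 1*(-1565) = 4757 + 1565 = 6322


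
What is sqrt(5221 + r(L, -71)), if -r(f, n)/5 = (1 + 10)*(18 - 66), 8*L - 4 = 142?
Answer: sqrt(7861) ≈ 88.662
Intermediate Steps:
L = 73/4 (L = 1/2 + (1/8)*142 = 1/2 + 71/4 = 73/4 ≈ 18.250)
r(f, n) = 2640 (r(f, n) = -5*(1 + 10)*(18 - 66) = -55*(-48) = -5*(-528) = 2640)
sqrt(5221 + r(L, -71)) = sqrt(5221 + 2640) = sqrt(7861)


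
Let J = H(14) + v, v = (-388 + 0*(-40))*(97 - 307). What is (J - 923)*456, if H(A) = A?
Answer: 36740376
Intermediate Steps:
v = 81480 (v = (-388 + 0)*(-210) = -388*(-210) = 81480)
J = 81494 (J = 14 + 81480 = 81494)
(J - 923)*456 = (81494 - 923)*456 = 80571*456 = 36740376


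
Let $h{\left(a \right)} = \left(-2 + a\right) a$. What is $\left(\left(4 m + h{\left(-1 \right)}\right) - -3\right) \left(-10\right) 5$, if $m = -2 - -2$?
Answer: $-300$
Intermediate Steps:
$m = 0$ ($m = -2 + 2 = 0$)
$h{\left(a \right)} = a \left(-2 + a\right)$
$\left(\left(4 m + h{\left(-1 \right)}\right) - -3\right) \left(-10\right) 5 = \left(\left(4 \cdot 0 - \left(-2 - 1\right)\right) - -3\right) \left(-10\right) 5 = \left(\left(0 - -3\right) + 3\right) \left(-10\right) 5 = \left(\left(0 + 3\right) + 3\right) \left(-10\right) 5 = \left(3 + 3\right) \left(-10\right) 5 = 6 \left(-10\right) 5 = \left(-60\right) 5 = -300$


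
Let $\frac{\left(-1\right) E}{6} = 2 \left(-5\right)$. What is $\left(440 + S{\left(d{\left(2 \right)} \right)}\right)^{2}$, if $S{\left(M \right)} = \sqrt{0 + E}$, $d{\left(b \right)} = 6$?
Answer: $193660 + 1760 \sqrt{15} \approx 2.0048 \cdot 10^{5}$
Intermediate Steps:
$E = 60$ ($E = - 6 \cdot 2 \left(-5\right) = \left(-6\right) \left(-10\right) = 60$)
$S{\left(M \right)} = 2 \sqrt{15}$ ($S{\left(M \right)} = \sqrt{0 + 60} = \sqrt{60} = 2 \sqrt{15}$)
$\left(440 + S{\left(d{\left(2 \right)} \right)}\right)^{2} = \left(440 + 2 \sqrt{15}\right)^{2}$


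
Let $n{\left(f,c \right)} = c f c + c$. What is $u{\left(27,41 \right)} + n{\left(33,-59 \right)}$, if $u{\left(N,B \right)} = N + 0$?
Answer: $114841$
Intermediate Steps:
$n{\left(f,c \right)} = c + f c^{2}$ ($n{\left(f,c \right)} = f c^{2} + c = c + f c^{2}$)
$u{\left(N,B \right)} = N$
$u{\left(27,41 \right)} + n{\left(33,-59 \right)} = 27 - 59 \left(1 - 1947\right) = 27 - -114814 = 27 + 114814 = 114841$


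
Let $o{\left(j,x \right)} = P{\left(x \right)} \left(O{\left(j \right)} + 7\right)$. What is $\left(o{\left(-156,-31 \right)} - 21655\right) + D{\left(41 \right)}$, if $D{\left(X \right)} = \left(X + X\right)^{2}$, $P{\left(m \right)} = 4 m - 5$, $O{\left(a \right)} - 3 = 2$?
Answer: $-16479$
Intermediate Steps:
$O{\left(a \right)} = 5$ ($O{\left(a \right)} = 3 + 2 = 5$)
$P{\left(m \right)} = -5 + 4 m$
$o{\left(j,x \right)} = -60 + 48 x$ ($o{\left(j,x \right)} = \left(-5 + 4 x\right) \left(5 + 7\right) = \left(-5 + 4 x\right) 12 = -60 + 48 x$)
$D{\left(X \right)} = 4 X^{2}$ ($D{\left(X \right)} = \left(2 X\right)^{2} = 4 X^{2}$)
$\left(o{\left(-156,-31 \right)} - 21655\right) + D{\left(41 \right)} = \left(\left(-60 + 48 \left(-31\right)\right) - 21655\right) + 4 \cdot 41^{2} = \left(\left(-60 - 1488\right) - 21655\right) + 4 \cdot 1681 = \left(-1548 - 21655\right) + 6724 = -23203 + 6724 = -16479$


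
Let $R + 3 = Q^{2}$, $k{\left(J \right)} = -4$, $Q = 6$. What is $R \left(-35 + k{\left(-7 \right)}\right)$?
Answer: $-1287$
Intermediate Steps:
$R = 33$ ($R = -3 + 6^{2} = -3 + 36 = 33$)
$R \left(-35 + k{\left(-7 \right)}\right) = 33 \left(-35 - 4\right) = 33 \left(-39\right) = -1287$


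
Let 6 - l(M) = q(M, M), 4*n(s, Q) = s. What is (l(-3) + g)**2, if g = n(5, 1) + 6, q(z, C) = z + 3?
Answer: 2809/16 ≈ 175.56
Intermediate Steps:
q(z, C) = 3 + z
n(s, Q) = s/4
l(M) = 3 - M (l(M) = 6 - (3 + M) = 6 + (-3 - M) = 3 - M)
g = 29/4 (g = (1/4)*5 + 6 = 5/4 + 6 = 29/4 ≈ 7.2500)
(l(-3) + g)**2 = ((3 - 1*(-3)) + 29/4)**2 = ((3 + 3) + 29/4)**2 = (6 + 29/4)**2 = (53/4)**2 = 2809/16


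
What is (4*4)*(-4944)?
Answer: -79104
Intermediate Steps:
(4*4)*(-4944) = 16*(-4944) = -79104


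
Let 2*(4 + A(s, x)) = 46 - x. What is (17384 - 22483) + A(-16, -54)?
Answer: -5053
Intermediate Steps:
A(s, x) = 19 - x/2 (A(s, x) = -4 + (46 - x)/2 = -4 + (23 - x/2) = 19 - x/2)
(17384 - 22483) + A(-16, -54) = (17384 - 22483) + (19 - ½*(-54)) = -5099 + (19 + 27) = -5099 + 46 = -5053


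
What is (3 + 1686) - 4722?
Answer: -3033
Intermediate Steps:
(3 + 1686) - 4722 = 1689 - 4722 = -3033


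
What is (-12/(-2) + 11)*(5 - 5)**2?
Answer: 0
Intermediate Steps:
(-12/(-2) + 11)*(5 - 5)**2 = (-12*(-1/2) + 11)*0**2 = (6 + 11)*0 = 17*0 = 0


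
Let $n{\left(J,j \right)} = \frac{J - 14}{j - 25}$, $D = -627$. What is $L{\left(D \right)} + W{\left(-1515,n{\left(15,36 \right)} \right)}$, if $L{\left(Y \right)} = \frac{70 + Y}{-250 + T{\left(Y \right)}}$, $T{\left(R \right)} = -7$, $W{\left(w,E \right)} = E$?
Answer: $\frac{6384}{2827} \approx 2.2582$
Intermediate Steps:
$n{\left(J,j \right)} = \frac{-14 + J}{-25 + j}$
$L{\left(Y \right)} = - \frac{70}{257} - \frac{Y}{257}$ ($L{\left(Y \right)} = \frac{70 + Y}{-250 - 7} = \frac{70 + Y}{-257} = \left(70 + Y\right) \left(- \frac{1}{257}\right) = - \frac{70}{257} - \frac{Y}{257}$)
$L{\left(D \right)} + W{\left(-1515,n{\left(15,36 \right)} \right)} = \left(- \frac{70}{257} - - \frac{627}{257}\right) + \frac{-14 + 15}{-25 + 36} = \left(- \frac{70}{257} + \frac{627}{257}\right) + \frac{1}{11} \cdot 1 = \frac{557}{257} + \frac{1}{11} \cdot 1 = \frac{557}{257} + \frac{1}{11} = \frac{6384}{2827}$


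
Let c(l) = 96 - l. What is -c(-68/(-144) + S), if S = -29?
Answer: -4483/36 ≈ -124.53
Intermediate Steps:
-c(-68/(-144) + S) = -(96 - (-68/(-144) - 29)) = -(96 - (-68*(-1/144) - 29)) = -(96 - (17/36 - 29)) = -(96 - 1*(-1027/36)) = -(96 + 1027/36) = -1*4483/36 = -4483/36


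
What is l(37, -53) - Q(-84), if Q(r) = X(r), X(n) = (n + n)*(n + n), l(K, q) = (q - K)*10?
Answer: -29124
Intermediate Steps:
l(K, q) = -10*K + 10*q
X(n) = 4*n² (X(n) = (2*n)*(2*n) = 4*n²)
Q(r) = 4*r²
l(37, -53) - Q(-84) = (-10*37 + 10*(-53)) - 4*(-84)² = (-370 - 530) - 4*7056 = -900 - 1*28224 = -900 - 28224 = -29124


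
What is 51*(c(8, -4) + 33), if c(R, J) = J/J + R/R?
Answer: 1785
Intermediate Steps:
c(R, J) = 2 (c(R, J) = 1 + 1 = 2)
51*(c(8, -4) + 33) = 51*(2 + 33) = 51*35 = 1785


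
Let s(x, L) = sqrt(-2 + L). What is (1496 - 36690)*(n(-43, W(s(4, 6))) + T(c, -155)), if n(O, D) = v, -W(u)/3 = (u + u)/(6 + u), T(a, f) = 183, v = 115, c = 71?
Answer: -10487812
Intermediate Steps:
W(u) = -6*u/(6 + u) (W(u) = -3*(u + u)/(6 + u) = -3*2*u/(6 + u) = -6*u/(6 + u))
n(O, D) = 115
(1496 - 36690)*(n(-43, W(s(4, 6))) + T(c, -155)) = (1496 - 36690)*(115 + 183) = -35194*298 = -10487812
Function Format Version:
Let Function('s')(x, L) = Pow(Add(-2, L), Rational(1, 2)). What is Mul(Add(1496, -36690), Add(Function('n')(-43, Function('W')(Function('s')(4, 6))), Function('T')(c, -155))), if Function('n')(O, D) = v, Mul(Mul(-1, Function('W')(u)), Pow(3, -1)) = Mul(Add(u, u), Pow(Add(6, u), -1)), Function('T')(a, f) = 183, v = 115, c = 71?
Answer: -10487812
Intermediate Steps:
Function('W')(u) = Mul(-6, u, Pow(Add(6, u), -1)) (Function('W')(u) = Mul(-3, Mul(Add(u, u), Pow(Add(6, u), -1))) = Mul(-3, Mul(Mul(2, u), Pow(Add(6, u), -1))) = Mul(-3, Mul(2, u, Pow(Add(6, u), -1))) = Mul(-6, u, Pow(Add(6, u), -1)))
Function('n')(O, D) = 115
Mul(Add(1496, -36690), Add(Function('n')(-43, Function('W')(Function('s')(4, 6))), Function('T')(c, -155))) = Mul(Add(1496, -36690), Add(115, 183)) = Mul(-35194, 298) = -10487812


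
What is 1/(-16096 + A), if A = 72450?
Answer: 1/56354 ≈ 1.7745e-5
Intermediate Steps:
1/(-16096 + A) = 1/(-16096 + 72450) = 1/56354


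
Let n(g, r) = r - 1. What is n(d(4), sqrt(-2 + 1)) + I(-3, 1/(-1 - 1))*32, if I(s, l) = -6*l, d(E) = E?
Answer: 95 + I ≈ 95.0 + 1.0*I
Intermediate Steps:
n(g, r) = -1 + r
n(d(4), sqrt(-2 + 1)) + I(-3, 1/(-1 - 1))*32 = (-1 + sqrt(-2 + 1)) - 6/(-1 - 1)*32 = (-1 + sqrt(-1)) - 6/(-2)*32 = (-1 + I) - 6*(-1/2)*32 = (-1 + I) + 3*32 = (-1 + I) + 96 = 95 + I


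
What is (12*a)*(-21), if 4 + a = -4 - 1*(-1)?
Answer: 1764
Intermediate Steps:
a = -7 (a = -4 + (-4 - 1*(-1)) = -4 + (-4 + 1) = -4 - 3 = -7)
(12*a)*(-21) = (12*(-7))*(-21) = -84*(-21) = 1764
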